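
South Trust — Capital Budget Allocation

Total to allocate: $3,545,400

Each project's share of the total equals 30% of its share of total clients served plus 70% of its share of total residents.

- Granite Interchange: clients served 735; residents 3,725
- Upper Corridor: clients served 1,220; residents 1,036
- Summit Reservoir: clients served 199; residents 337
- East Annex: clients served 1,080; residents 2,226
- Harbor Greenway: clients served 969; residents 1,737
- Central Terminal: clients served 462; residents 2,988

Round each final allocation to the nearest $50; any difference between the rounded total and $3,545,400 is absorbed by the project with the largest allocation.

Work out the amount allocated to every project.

Totals — clients served 4,665, residents 12,049.
Composite weights (30% clients served + 70% residents): Granite Interchange 0.2637; Upper Corridor 0.1386; Summit Reservoir 0.0324; East Annex 0.1988; Harbor Greenway 0.1632; Central Terminal 0.2033.
Raw shares: Granite Interchange 934,832.93; Upper Corridor 491,549.00; Summit Reservoir 114,785.22; East Annex 704,737.99; Harbor Greenway 578,708.73; Central Terminal 720,786.13.
Rounded to nearest $50: Granite Interchange $934,850; Upper Corridor $491,550; Summit Reservoir $114,800; East Annex $704,750; Harbor Greenway $578,700; Central Terminal $720,800. Sum = $3,545,450.
Difference $3,545,400 − $3,545,450 = −$50 applied to largest allocation (Granite Interchange): Granite Interchange becomes $934,800.

Granite Interchange: $934,800 · Upper Corridor: $491,550 · Summit Reservoir: $114,800 · East Annex: $704,750 · Harbor Greenway: $578,700 · Central Terminal: $720,800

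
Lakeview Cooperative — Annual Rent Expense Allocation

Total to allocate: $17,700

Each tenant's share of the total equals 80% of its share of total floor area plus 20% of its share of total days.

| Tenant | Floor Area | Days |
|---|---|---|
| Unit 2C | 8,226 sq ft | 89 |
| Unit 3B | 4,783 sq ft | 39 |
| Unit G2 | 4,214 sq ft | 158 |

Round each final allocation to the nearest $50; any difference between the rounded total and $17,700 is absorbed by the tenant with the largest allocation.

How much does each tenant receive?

Unit 2C: $7,900 | Unit 3B: $4,400 | Unit G2: $5,400

Totals — floor area 17,223, days 286.
Composite weights (80% floor area + 20% days): Unit 2C 0.4443; Unit 3B 0.2494; Unit G2 0.3062.
Unrounded shares: Unit 2C 7,864.67; Unit 3B 4,415.10; Unit G2 5,420.23.
Rounded to nearest $50: Unit 2C $7,850; Unit 3B $4,400; Unit G2 $5,400. Sum = $17,650.
Difference $17,700 − $17,650 = +$50 applied to largest allocation (Unit 2C): Unit 2C becomes $7,900.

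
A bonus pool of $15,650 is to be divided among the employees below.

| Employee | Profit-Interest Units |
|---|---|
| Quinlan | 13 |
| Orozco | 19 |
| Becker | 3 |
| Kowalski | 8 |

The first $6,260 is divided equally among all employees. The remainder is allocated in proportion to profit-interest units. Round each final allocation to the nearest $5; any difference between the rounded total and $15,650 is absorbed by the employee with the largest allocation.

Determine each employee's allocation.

Equal tier: $6,260 ÷ 4 = $1,565 apiece.
Remainder $9,390 by profit-interest units (total 43): Quinlan 2,838.84 → $2,840; Orozco 4,149.07 → $4,150; Becker 655.12 → $655; Kowalski 1,746.98 → $1,745.
Totals: Quinlan $1,565 + $2,840 = $4,405; Orozco $1,565 + $4,150 = $5,715; Becker $1,565 + $655 = $2,220; Kowalski $1,565 + $1,745 = $3,310.

Quinlan: $4,405 | Orozco: $5,715 | Becker: $2,220 | Kowalski: $3,310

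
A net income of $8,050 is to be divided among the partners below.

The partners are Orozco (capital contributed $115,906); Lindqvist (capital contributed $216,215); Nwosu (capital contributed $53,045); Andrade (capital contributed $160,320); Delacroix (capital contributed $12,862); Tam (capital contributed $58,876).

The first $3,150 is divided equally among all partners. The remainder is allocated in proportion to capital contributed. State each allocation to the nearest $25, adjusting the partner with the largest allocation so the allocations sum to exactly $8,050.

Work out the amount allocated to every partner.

Orozco: $1,450; Lindqvist: $2,225; Nwosu: $950; Andrade: $1,800; Delacroix: $625; Tam: $1,000

$3,150 shared equally gives $525 per partner.
Remainder $4,900 by capital contributed (total 617,224): Orozco 920.15 → $925; Lindqvist 1,716.48 → $1,725; Nwosu 421.11 → $425; Andrade 1,272.74 → $1,275; Delacroix 102.11 → $100; Tam 467.40 → $475.
Rounding difference −$25 on remainder applied to Lindqvist.
Totals: Orozco $525 + $925 = $1,450; Lindqvist $525 + $1,700 = $2,225; Nwosu $525 + $425 = $950; Andrade $525 + $1,275 = $1,800; Delacroix $525 + $100 = $625; Tam $525 + $475 = $1,000.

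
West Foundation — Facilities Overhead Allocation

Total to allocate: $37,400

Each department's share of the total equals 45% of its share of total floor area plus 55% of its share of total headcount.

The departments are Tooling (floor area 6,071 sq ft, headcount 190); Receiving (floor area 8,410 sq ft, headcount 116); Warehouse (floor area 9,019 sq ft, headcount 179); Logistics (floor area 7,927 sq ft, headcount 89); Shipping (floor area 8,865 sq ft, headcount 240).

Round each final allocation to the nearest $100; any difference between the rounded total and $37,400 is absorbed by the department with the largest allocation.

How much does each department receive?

Floor area total 40,292; headcount total 814.
Composite weights (45% floor area + 55% headcount): Tooling 0.1962; Receiving 0.1723; Warehouse 0.2217; Logistics 0.1487; Shipping 0.2612.
Raw shares: Tooling 7,337.21; Receiving 6,444.21; Warehouse 8,290.62; Logistics 5,560.17; Shipping 9,767.78.
At nearest $100: Tooling $7,300; Receiving $6,400; Warehouse $8,300; Logistics $5,600; Shipping $9,800. Sum = $37,400.
Sum already equals the total — no adjustment.

Tooling: $7,300 | Receiving: $6,400 | Warehouse: $8,300 | Logistics: $5,600 | Shipping: $9,800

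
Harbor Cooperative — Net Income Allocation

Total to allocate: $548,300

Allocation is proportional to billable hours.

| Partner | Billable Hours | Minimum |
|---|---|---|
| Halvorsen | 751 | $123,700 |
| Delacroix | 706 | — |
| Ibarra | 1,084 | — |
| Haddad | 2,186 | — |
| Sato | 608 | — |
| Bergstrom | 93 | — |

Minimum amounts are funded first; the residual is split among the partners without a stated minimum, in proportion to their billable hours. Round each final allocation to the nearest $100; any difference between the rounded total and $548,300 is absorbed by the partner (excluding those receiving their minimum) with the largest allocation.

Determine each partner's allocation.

Minimums first: Halvorsen $123,700. Remaining pool $424,600.
Remaining pool split over remaining billable hours 4,677: Delacroix 64,093.99 → $64,100; Ibarra 98,410.61 → $98,400; Haddad 198,455.33 → $198,500; Sato 55,197.09 → $55,200; Bergstrom 8,442.98 → $8,400.

Halvorsen: $123,700 · Delacroix: $64,100 · Ibarra: $98,400 · Haddad: $198,500 · Sato: $55,200 · Bergstrom: $8,400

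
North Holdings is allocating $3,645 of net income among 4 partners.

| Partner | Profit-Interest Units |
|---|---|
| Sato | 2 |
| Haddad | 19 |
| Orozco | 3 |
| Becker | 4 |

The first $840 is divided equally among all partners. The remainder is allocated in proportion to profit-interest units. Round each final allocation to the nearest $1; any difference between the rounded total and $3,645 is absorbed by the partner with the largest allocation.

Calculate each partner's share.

Sato: $410; Haddad: $2,113; Orozco: $511; Becker: $611

Equal tier: $840 ÷ 4 = $210 apiece.
Remainder $2,805 by profit-interest units (total 28): Sato 200.36 → $200; Haddad 1,903.39 → $1,903; Orozco 300.54 → $301; Becker 400.71 → $401.
Totals: Sato $210 + $200 = $410; Haddad $210 + $1,903 = $2,113; Orozco $210 + $301 = $511; Becker $210 + $401 = $611.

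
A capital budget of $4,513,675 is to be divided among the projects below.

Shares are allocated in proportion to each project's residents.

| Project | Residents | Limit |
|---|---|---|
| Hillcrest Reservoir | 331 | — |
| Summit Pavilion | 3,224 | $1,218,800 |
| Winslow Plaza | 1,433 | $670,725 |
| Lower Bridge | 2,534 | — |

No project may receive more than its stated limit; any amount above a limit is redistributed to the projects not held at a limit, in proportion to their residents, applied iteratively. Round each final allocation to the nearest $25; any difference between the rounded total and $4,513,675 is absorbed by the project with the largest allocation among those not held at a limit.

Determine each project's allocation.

Hillcrest Reservoir: $303,175; Summit Pavilion: $1,218,800; Winslow Plaza: $670,725; Lower Bridge: $2,320,975

Sum of residents: 7,522.
Pro-rata shares before constraints: Hillcrest Reservoir 198,620.90; Summit Pavilion 1,934,603.59; Winslow Plaza 859,890.49; Lower Bridge 1,520,560.02.
Held at cap: Summit Pavilion ($1,218,800), Winslow Plaza ($670,725); balance $2,624,150 reallocated over remaining residents 2,865.
Shares after redistribution: Hillcrest Reservoir 303,174.05 → $303,175; Lower Bridge 2,320,975.95 → $2,320,975.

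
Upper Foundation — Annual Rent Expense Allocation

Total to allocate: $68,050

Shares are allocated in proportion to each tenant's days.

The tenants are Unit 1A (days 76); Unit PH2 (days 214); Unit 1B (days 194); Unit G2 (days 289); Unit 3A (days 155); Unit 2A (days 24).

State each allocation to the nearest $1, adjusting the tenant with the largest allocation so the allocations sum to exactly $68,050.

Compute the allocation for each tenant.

Total days = 952.
Unrounded shares: Unit 1A 76/952 × $68,050 = 5,432.56; Unit PH2 214/952 × $68,050 = 15,296.95; Unit 1B 194/952 × $68,050 = 13,867.33; Unit G2 289/952 × $68,050 = 20,658.04; Unit 3A 155/952 × $68,050 = 11,079.57; Unit 2A 24/952 × $68,050 = 1,715.55.
At nearest $1: Unit 1A $5,433; Unit PH2 $15,297; Unit 1B $13,867; Unit G2 $20,658; Unit 3A $11,080; Unit 2A $1,716. Sum = $68,051.
Difference $68,050 − $68,051 = −$1 applied to largest allocation (Unit G2): Unit G2 becomes $20,657.

Unit 1A: $5,433 · Unit PH2: $15,297 · Unit 1B: $13,867 · Unit G2: $20,657 · Unit 3A: $11,080 · Unit 2A: $1,716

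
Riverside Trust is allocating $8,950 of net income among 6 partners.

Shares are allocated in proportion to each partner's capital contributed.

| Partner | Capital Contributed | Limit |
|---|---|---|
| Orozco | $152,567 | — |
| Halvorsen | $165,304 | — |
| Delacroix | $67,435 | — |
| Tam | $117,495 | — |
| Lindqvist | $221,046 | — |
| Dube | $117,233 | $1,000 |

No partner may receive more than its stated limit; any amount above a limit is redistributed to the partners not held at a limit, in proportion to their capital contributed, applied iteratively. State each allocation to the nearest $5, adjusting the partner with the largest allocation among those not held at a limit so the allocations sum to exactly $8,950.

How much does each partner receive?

Capital contributed total: 841,080.
Proportional shares (ignoring caps): Orozco 1,623.48; Halvorsen 1,759.01; Delacroix 717.58; Tam 1,250.27; Lindqvist 2,352.17; Dube 1,247.49.
Held at cap: Dube ($1,000); remaining pool $7,950 reallocated over remaining capital contributed 723,847.
Redistributed shares: Orozco 1,675.64 → $1,675; Halvorsen 1,815.53 → $1,815; Delacroix 740.64 → $740; Tam 1,290.45 → $1,290; Lindqvist 2,427.74 → $2,430.

Orozco: $1,675 · Halvorsen: $1,815 · Delacroix: $740 · Tam: $1,290 · Lindqvist: $2,430 · Dube: $1,000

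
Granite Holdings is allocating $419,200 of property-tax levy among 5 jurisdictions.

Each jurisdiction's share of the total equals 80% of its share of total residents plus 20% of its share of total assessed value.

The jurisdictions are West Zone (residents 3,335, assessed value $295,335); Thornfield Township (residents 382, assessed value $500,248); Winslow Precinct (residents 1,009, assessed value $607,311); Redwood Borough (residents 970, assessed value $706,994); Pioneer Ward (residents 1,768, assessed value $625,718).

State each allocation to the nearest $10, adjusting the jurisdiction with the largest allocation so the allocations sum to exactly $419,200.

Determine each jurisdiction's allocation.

Residents total 7,464; assessed value total 2,735,606.
Blended shares (80% residents + 20% assessed value): West Zone 0.3790; Thornfield Township 0.0775; Winslow Precinct 0.1525; Redwood Borough 0.1557; Pioneer Ward 0.2352.
Pro-rata amounts: West Zone 158,893.99; Thornfield Township 32,494.83; Winslow Precinct 63,947.38; Redwood Borough 65,250.15; Pioneer Ward 98,613.64.
At nearest $10: West Zone $158,890; Thornfield Township $32,490; Winslow Precinct $63,950; Redwood Borough $65,250; Pioneer Ward $98,610. Sum = $419,190.
Difference $419,200 − $419,190 = +$10 applied to largest allocation (West Zone): West Zone becomes $158,900.

West Zone: $158,900 · Thornfield Township: $32,490 · Winslow Precinct: $63,950 · Redwood Borough: $65,250 · Pioneer Ward: $98,610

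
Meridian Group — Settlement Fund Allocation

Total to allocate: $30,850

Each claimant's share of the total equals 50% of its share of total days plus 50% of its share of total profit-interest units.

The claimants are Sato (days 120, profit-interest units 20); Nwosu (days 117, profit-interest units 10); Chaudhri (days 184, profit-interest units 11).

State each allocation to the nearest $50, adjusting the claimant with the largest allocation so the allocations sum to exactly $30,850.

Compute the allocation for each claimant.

Sato: $11,900 · Nwosu: $8,050 · Chaudhri: $10,900

Days total 421; profit-interest units total 41.
Combined weights (50% days + 50% profit-interest units): Sato 0.3864; Nwosu 0.2609; Chaudhri 0.3527.
Proportional shares: Sato 11,921.06; Nwosu 8,048.95; Chaudhri 10,879.98.
After rounding ($50): Sato $11,900; Nwosu $8,050; Chaudhri $10,900. Sum = $30,850.
Rounded total matches; no reconciliation needed.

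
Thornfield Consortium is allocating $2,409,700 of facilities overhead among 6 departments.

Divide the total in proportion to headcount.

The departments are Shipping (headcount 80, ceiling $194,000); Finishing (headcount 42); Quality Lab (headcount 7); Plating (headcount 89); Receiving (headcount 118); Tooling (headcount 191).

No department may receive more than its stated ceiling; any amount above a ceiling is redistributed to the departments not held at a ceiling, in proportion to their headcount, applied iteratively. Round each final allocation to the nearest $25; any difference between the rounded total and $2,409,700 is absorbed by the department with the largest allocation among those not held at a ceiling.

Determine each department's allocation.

Shipping: $194,000; Finishing: $208,175; Quality Lab: $34,700; Plating: $441,150; Receiving: $584,900; Tooling: $946,775

Headcount total: 527.
Unconstrained shares: Shipping 365,798.86; Finishing 192,044.40; Quality Lab 32,007.40; Plating 406,951.23; Receiving 539,553.32; Tooling 873,344.78.
Capped: Shipping ($194,000); balance $2,215,700 reallocated over remaining headcount 447.
Shares after redistribution: Finishing 208,186.58 → $208,175; Quality Lab 34,697.76 → $34,700; Plating 441,157.27 → $441,150; Receiving 584,905.15 → $584,900; Tooling 946,753.24 → $946,750.
Rounding difference +$25 applied to Tooling → $946,775.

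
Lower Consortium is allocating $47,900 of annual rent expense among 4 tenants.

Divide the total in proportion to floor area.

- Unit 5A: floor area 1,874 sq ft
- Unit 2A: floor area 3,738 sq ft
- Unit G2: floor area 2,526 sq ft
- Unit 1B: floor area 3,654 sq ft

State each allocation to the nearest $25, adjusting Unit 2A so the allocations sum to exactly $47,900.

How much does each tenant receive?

Unit 5A: $7,600 · Unit 2A: $15,200 · Unit G2: $10,250 · Unit 1B: $14,850

Floor area total: 11,792.
Unrounded shares: Unit 5A 1,874/11,792 × $47,900 = 7,612.33; Unit 2A 3,738/11,792 × $47,900 = 15,184.04; Unit G2 2,526/11,792 × $47,900 = 10,260.80; Unit 1B 3,654/11,792 × $47,900 = 14,842.83.
At nearest $25: Unit 5A $7,600; Unit 2A $15,175; Unit G2 $10,250; Unit 1B $14,850. Sum = $47,875.
Difference $47,900 − $47,875 = +$25 applied to Unit 2A: Unit 2A becomes $15,200.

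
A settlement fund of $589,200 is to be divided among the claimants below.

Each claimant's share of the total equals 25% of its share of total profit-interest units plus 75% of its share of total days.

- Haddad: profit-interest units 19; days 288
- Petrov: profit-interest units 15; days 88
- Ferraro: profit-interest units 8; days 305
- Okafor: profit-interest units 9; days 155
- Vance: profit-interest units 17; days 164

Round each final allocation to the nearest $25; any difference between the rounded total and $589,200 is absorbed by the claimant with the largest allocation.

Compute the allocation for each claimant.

Haddad: $168,425 · Petrov: $71,375 · Ferraro: $152,100 · Okafor: $88,000 · Vance: $109,300

Totals — profit-interest units 68, days 1,000.
Blended shares (25% profit-interest units + 75% days): Haddad 0.2859; Petrov 0.1211; Ferraro 0.2582; Okafor 0.1493; Vance 0.1855.
Proportional shares: Haddad 168,424.55; Petrov 71,379.85; Ferraro 152,108.91; Okafor 87,990.09; Vance 109,296.60.
After rounding ($25): Haddad $168,425; Petrov $71,375; Ferraro $152,100; Okafor $88,000; Vance $109,300. Sum = $589,200.
No rounding difference to absorb.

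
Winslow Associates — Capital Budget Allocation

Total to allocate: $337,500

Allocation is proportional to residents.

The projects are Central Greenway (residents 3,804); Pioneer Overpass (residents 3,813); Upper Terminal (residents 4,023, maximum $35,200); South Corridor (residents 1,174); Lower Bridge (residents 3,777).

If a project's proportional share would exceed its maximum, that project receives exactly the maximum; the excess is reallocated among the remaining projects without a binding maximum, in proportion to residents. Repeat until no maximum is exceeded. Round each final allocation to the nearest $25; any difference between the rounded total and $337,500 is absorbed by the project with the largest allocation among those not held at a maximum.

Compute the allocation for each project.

Combined residents = 16,591.
Pro-rata shares before constraints: Central Greenway 77,382.32; Pioneer Overpass 77,565.40; Upper Terminal 81,837.29; South Corridor 23,881.92; Lower Bridge 76,833.07.
Capped: Upper Terminal ($35,200); residual $302,300 reallocated over remaining residents 12,568.
Remaining shares: Central Greenway 91,498.19 → $91,500; Pioneer Overpass 91,714.66 → $91,725; South Corridor 28,238.40 → $28,250; Lower Bridge 90,848.75 → $90,850.
Rounding difference −$25 applied to Pioneer Overpass → $91,700.

Central Greenway: $91,500 | Pioneer Overpass: $91,700 | Upper Terminal: $35,200 | South Corridor: $28,250 | Lower Bridge: $90,850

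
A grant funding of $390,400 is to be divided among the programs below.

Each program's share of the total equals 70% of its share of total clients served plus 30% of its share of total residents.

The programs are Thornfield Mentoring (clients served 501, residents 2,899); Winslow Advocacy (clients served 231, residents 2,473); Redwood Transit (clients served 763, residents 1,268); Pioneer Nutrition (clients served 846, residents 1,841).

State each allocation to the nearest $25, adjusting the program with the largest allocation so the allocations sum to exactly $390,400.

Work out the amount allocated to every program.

Clients served total 2,341; residents total 8,481.
Combined weights (70% clients served + 30% residents): Thornfield Mentoring 0.2524; Winslow Advocacy 0.1566; Redwood Transit 0.2730; Pioneer Nutrition 0.3181.
Pro-rata amounts: Thornfield Mentoring 98,519.25; Winslow Advocacy 61,117.49; Redwood Transit 106,580.59; Pioneer Nutrition 124,182.67.
After rounding ($25): Thornfield Mentoring $98,525; Winslow Advocacy $61,125; Redwood Transit $106,575; Pioneer Nutrition $124,175. Sum = $390,400.
Rounded total matches; no reconciliation needed.

Thornfield Mentoring: $98,525; Winslow Advocacy: $61,125; Redwood Transit: $106,575; Pioneer Nutrition: $124,175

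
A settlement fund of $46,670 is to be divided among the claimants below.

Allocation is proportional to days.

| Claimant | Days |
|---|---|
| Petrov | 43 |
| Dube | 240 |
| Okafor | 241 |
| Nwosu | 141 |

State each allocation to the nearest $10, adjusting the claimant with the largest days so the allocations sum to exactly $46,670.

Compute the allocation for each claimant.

Days total: 43 + 240 + 241 + 141 = 665.
Proportional shares: Petrov 3,017.76; Dube 16,843.31; Okafor 16,913.49; Nwosu 9,895.44.
Rounded to nearest $10: Petrov $3,020; Dube $16,840; Okafor $16,910; Nwosu $9,900. Sum = $46,670.
Rounded total matches; no reconciliation needed.

Petrov: $3,020; Dube: $16,840; Okafor: $16,910; Nwosu: $9,900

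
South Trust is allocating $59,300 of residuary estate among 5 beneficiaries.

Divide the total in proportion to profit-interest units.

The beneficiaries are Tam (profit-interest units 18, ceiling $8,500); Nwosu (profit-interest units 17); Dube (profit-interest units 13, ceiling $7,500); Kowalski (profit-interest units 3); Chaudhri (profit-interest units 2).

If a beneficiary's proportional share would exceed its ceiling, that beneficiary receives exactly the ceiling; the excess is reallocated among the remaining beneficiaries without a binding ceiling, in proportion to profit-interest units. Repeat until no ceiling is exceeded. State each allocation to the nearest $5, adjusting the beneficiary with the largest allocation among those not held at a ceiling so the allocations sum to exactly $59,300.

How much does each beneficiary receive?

Tam: $8,500 · Nwosu: $33,460 · Dube: $7,500 · Kowalski: $5,905 · Chaudhri: $3,935

Total profit-interest units = 53.
Unconstrained shares: Tam 20,139.62; Nwosu 19,020.75; Dube 14,545.28; Kowalski 3,356.60; Chaudhri 2,237.74.
Cap binds for Tam ($8,500), Dube ($7,500); remaining pool $43,300 reallocated over remaining profit-interest units 22.
Remaining shares: Nwosu 33,459.09 → $33,460; Kowalski 5,904.55 → $5,905; Chaudhri 3,936.36 → $3,935.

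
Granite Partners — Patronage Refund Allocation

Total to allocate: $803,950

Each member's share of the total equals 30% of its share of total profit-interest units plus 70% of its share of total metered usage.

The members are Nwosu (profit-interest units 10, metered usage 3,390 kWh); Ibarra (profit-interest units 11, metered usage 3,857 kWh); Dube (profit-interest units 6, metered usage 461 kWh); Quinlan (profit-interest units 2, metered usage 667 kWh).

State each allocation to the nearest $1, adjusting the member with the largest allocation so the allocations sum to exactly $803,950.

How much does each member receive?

Totals — profit-interest units 29, metered usage 8,375.
Composite weights (30% profit-interest units + 70% metered usage): Nwosu 0.3868; Ibarra 0.4362; Dube 0.1006; Quinlan 0.0764.
Raw shares: Nwosu 310,961.07; Ibarra 350,658.25; Dube 80,877.62; Quinlan 61,453.06.
Rounded to nearest $1: Nwosu $310,961; Ibarra $350,658; Dube $80,878; Quinlan $61,453. Sum = $803,950.
Rounded total matches; no reconciliation needed.

Nwosu: $310,961 | Ibarra: $350,658 | Dube: $80,878 | Quinlan: $61,453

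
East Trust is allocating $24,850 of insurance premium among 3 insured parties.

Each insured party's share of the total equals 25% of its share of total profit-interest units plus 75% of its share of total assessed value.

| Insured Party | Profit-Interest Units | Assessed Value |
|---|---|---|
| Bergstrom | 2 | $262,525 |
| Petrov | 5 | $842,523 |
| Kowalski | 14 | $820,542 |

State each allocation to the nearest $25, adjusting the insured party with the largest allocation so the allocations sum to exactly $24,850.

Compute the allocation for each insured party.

Totals — profit-interest units 21, assessed value 1,925,590.
Composite weights (25% profit-interest units + 75% assessed value): Bergstrom 0.1261; Petrov 0.3877; Kowalski 0.4863.
Raw shares: Bergstrom 3,132.61; Petrov 9,633.82; Kowalski 12,083.57.
Rounded to nearest $25: Bergstrom $3,125; Petrov $9,625; Kowalski $12,075. Sum = $24,825.
Difference $24,850 − $24,825 = +$25 applied to largest allocation (Kowalski): Kowalski becomes $12,100.

Bergstrom: $3,125 | Petrov: $9,625 | Kowalski: $12,100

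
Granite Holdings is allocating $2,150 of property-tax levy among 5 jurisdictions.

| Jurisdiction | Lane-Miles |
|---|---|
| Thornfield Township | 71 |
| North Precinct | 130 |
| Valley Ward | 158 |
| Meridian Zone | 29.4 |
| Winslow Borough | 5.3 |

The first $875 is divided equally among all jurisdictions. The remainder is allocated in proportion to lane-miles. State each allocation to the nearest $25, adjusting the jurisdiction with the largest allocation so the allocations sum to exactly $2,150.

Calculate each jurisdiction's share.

First tranche $875 split equally: $175 each.
Remainder $1,275 by lane-miles (total 393.7): Thornfield Township 229.93 → $225; North Precinct 421.01 → $425; Valley Ward 511.68 → $500; Meridian Zone 95.21 → $100; Winslow Borough 17.16 → $25.
Totals: Thornfield Township $175 + $225 = $400; North Precinct $175 + $425 = $600; Valley Ward $175 + $500 = $675; Meridian Zone $175 + $100 = $275; Winslow Borough $175 + $25 = $200.

Thornfield Township: $400; North Precinct: $600; Valley Ward: $675; Meridian Zone: $275; Winslow Borough: $200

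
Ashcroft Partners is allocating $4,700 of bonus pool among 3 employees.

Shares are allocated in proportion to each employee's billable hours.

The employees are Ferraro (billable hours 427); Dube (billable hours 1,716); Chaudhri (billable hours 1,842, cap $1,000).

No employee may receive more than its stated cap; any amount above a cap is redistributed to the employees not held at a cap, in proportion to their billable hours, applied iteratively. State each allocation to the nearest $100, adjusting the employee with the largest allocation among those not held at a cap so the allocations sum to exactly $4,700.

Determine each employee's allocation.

Ferraro: $700; Dube: $3,000; Chaudhri: $1,000

Sum of billable hours: 3,985.
Pro-rata shares before constraints: Ferraro 503.61; Dube 2,023.89; Chaudhri 2,172.50.
Capped: Chaudhri ($1,000); remaining pool $3,700 reallocated over remaining billable hours 2,143.
Remaining shares: Ferraro 737.24 → $700; Dube 2,962.76 → $3,000.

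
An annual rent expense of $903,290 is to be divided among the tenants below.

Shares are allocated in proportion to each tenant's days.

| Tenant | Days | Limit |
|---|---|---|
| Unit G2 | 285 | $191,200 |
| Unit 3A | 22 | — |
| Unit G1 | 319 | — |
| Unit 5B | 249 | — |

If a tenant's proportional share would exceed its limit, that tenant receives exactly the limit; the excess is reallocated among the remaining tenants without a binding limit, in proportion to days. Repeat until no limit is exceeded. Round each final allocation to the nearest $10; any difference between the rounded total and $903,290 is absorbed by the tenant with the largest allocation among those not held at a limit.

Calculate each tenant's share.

Combined days = 875.
Proportional shares (ignoring caps): Unit G2 294,214.46; Unit 3A 22,711.29; Unit G1 329,313.73; Unit 5B 257,050.53.
Cap binds for Unit G2 ($191,200); residual $712,090 reallocated over remaining days 590.
Shares after redistribution: Unit 3A 26,552.51 → $26,550; Unit G1 385,011.37 → $385,010; Unit 5B 300,526.12 → $300,530.

Unit G2: $191,200 | Unit 3A: $26,550 | Unit G1: $385,010 | Unit 5B: $300,530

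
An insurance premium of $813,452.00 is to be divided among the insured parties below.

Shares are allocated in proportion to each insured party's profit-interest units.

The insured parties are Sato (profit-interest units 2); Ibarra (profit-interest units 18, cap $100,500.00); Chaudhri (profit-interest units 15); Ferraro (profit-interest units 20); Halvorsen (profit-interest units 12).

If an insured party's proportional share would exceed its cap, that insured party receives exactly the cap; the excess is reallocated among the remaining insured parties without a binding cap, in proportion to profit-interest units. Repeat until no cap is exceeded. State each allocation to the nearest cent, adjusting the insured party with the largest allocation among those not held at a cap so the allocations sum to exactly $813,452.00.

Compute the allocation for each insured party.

Total profit-interest units = 67.
Proportional shares (ignoring caps): Sato 24,282.1493; Ibarra 218,539.3433; Chaudhri 182,116.1194; Ferraro 242,821.4925; Halvorsen 145,692.8955.
Cap binds for Ibarra ($100,500.00); remaining pool $712,952.00 reallocated over remaining profit-interest units 49.
Shares after redistribution: Sato 29,100.0816 → $29,100.08; Chaudhri 218,250.6122 → $218,250.61; Ferraro 291,000.8163 → $291,000.82; Halvorsen 174,600.4898 → $174,600.49.

Sato: $29,100.08; Ibarra: $100,500.00; Chaudhri: $218,250.61; Ferraro: $291,000.82; Halvorsen: $174,600.49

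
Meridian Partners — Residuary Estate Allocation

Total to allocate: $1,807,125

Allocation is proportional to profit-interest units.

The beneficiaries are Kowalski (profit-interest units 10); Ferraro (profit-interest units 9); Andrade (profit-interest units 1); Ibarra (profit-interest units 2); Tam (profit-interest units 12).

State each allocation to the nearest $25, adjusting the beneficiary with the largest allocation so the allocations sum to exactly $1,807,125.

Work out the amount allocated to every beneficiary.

Kowalski: $531,500 | Ferraro: $478,350 | Andrade: $53,150 | Ibarra: $106,300 | Tam: $637,825

Profit-interest units total: 34.
Raw shares: Kowalski 10/34 × $1,807,125 = 531,507.35; Ferraro 9/34 × $1,807,125 = 478,356.62; Andrade 1/34 × $1,807,125 = 53,150.74; Ibarra 2/34 × $1,807,125 = 106,301.47; Tam 12/34 × $1,807,125 = 637,808.82.
Rounded to nearest $25: Kowalski $531,500; Ferraro $478,350; Andrade $53,150; Ibarra $106,300; Tam $637,800. Sum = $1,807,100.
Difference $1,807,125 − $1,807,100 = +$25 applied to largest allocation (Tam): Tam becomes $637,825.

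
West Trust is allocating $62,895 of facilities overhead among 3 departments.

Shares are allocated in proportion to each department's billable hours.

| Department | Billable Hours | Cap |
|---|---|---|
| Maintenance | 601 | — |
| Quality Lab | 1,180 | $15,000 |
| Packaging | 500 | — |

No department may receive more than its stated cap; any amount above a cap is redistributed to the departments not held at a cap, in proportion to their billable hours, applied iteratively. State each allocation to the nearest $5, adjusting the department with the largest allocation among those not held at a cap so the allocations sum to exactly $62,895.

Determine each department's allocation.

Maintenance: $26,145 | Quality Lab: $15,000 | Packaging: $21,750

Sum of billable hours: 2,281.
Proportional shares (ignoring caps): Maintenance 16,571.63; Quality Lab 32,536.65; Packaging 13,786.72.
Capped: Quality Lab ($15,000); residual $47,895 reallocated over remaining billable hours 1,101.
Redistributed shares: Maintenance 26,144.32 → $26,145; Packaging 21,750.68 → $21,750.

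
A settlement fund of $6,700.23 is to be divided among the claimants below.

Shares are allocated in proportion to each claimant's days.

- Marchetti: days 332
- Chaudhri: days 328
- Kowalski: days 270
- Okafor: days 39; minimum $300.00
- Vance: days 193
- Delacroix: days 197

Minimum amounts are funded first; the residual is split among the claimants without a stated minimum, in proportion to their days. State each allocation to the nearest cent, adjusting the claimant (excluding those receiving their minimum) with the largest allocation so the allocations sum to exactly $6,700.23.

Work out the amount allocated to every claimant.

Minimums first: Okafor $300.00. Remaining pool $6,400.23.
Remaining pool split over remaining days 1,320: Marchetti 1,609.7548 → $1,609.75; Chaudhri 1,590.3602 → $1,590.36; Kowalski 1,309.1380 → $1,309.14; Vance 935.7912 → $935.79; Delacroix 955.1858 → $955.19.

Marchetti: $1,609.75 · Chaudhri: $1,590.36 · Kowalski: $1,309.14 · Okafor: $300.00 · Vance: $935.79 · Delacroix: $955.19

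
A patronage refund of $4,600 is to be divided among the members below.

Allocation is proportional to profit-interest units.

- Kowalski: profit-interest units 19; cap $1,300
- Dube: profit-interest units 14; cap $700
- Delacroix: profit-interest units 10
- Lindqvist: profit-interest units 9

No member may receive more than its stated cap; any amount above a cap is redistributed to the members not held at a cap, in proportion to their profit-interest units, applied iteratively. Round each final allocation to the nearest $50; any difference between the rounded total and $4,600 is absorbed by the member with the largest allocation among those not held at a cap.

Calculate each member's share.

Kowalski: $1,300; Dube: $700; Delacroix: $1,350; Lindqvist: $1,250

Profit-interest units total: 52.
Pro-rata shares before constraints: Kowalski 1,680.77; Dube 1,238.46; Delacroix 884.62; Lindqvist 796.15.
Capped: Kowalski ($1,300), Dube ($700); remaining pool $2,600 reallocated over remaining profit-interest units 19.
Shares after redistribution: Delacroix 1,368.42 → $1,350; Lindqvist 1,231.58 → $1,250.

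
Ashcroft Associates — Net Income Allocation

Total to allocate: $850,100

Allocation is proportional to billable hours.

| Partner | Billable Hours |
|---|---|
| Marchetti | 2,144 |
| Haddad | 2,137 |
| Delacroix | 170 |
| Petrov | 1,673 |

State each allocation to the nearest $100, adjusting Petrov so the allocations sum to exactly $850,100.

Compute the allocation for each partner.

Marchetti: $297,600 | Haddad: $296,600 | Delacroix: $23,600 | Petrov: $232,300

Total billable hours = 6,124.
Pro-rata amounts: Marchetti 2,144/6,124 × $850,100 = 297,618.29; Haddad 2,137/6,124 × $850,100 = 296,646.59; Delacroix 170/6,124 × $850,100 = 23,598.47; Petrov 1,673/6,124 × $850,100 = 232,236.66.
After rounding ($100): Marchetti $297,600; Haddad $296,600; Delacroix $23,600; Petrov $232,200. Sum = $850,000.
Difference $850,100 − $850,000 = +$100 applied to Petrov: Petrov becomes $232,300.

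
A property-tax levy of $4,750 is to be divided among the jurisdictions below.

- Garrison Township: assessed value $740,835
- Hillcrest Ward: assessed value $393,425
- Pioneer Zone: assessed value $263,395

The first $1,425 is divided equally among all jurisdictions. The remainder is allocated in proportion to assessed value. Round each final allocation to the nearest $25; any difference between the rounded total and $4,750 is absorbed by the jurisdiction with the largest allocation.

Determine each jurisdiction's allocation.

$1,425 shared equally gives $475 per jurisdiction.
Remainder $3,325 by assessed value (total 1,397,655): Garrison Township 1,762.44 → $1,750; Hillcrest Ward 935.95 → $925; Pioneer Zone 626.61 → $625.
Rounding difference +$25 on remainder applied to Garrison Township.
Totals: Garrison Township $475 + $1,775 = $2,250; Hillcrest Ward $475 + $925 = $1,400; Pioneer Zone $475 + $625 = $1,100.

Garrison Township: $2,250; Hillcrest Ward: $1,400; Pioneer Zone: $1,100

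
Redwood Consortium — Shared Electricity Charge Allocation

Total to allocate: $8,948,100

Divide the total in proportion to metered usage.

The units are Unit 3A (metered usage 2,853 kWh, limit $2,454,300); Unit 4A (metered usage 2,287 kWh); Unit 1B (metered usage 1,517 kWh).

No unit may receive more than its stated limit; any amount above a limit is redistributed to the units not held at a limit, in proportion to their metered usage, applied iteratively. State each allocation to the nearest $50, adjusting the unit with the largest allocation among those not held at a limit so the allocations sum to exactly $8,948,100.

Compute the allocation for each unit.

Combined metered usage = 6,657.
Proportional shares (ignoring caps): Unit 3A 3,834,900.00; Unit 4A 3,074,103.15; Unit 1B 2,039,096.85.
Cap binds for Unit 3A ($2,454,300); residual $6,493,800 reallocated over remaining metered usage 3,804.
Redistributed shares: Unit 4A 3,904,132.65 → $3,904,150; Unit 1B 2,589,667.35 → $2,589,650.

Unit 3A: $2,454,300; Unit 4A: $3,904,150; Unit 1B: $2,589,650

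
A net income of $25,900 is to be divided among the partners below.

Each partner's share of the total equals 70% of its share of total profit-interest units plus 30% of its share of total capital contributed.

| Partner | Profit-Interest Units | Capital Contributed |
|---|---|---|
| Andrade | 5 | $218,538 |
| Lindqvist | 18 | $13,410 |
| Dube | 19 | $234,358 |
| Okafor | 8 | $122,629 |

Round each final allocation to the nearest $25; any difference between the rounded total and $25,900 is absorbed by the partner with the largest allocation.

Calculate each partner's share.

Andrade: $4,700 | Lindqvist: $6,700 | Dube: $9,975 | Okafor: $4,525

Profit-interest units total 50; capital contributed total 588,935.
Blended shares (70% profit-interest units + 30% capital contributed): Andrade 0.1813; Lindqvist 0.2588; Dube 0.3854; Okafor 0.1745.
Proportional shares: Andrade 4,696.24; Lindqvist 6,703.72; Dube 9,981.36; Okafor 4,518.68.
At nearest $25: Andrade $4,700; Lindqvist $6,700; Dube $9,975; Okafor $4,525. Sum = $25,900.
No rounding difference to absorb.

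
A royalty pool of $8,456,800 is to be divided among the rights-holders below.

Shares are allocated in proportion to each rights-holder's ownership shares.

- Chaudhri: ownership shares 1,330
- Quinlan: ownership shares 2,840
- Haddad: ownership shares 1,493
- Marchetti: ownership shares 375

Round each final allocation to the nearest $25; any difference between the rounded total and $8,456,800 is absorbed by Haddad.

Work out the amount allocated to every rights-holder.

Combined ownership shares = 6,038.
Unrounded shares: Chaudhri 1,330/6,038 × $8,456,800 = 1,862,792.98; Quinlan 2,840/6,038 × $8,456,800 = 3,977,693.28; Haddad 1,493/6,038 × $8,456,800 = 2,091,090.16; Marchetti 375/6,038 × $8,456,800 = 525,223.58.
After rounding ($25): Chaudhri $1,862,800; Quinlan $3,977,700; Haddad $2,091,100; Marchetti $525,225. Sum = $8,456,825.
Difference $8,456,800 − $8,456,825 = −$25 applied to Haddad: Haddad becomes $2,091,075.

Chaudhri: $1,862,800; Quinlan: $3,977,700; Haddad: $2,091,075; Marchetti: $525,225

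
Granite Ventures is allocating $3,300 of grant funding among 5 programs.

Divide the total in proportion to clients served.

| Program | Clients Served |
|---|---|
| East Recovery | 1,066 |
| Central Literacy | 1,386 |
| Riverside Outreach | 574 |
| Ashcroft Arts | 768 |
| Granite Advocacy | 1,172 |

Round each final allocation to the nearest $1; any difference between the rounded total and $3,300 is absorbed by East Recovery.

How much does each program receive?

Combined clients served = 4,966.
Proportional shares: East Recovery 1,066/4,966 × $3,300 = 708.38; Central Literacy 1,386/4,966 × $3,300 = 921.02; Riverside Outreach 574/4,966 × $3,300 = 381.43; Ashcroft Arts 768/4,966 × $3,300 = 510.35; Granite Advocacy 1,172/4,966 × $3,300 = 778.82.
At nearest $1: East Recovery $708; Central Literacy $921; Riverside Outreach $381; Ashcroft Arts $510; Granite Advocacy $779. Sum = $3,299.
Difference $3,300 − $3,299 = +$1 applied to East Recovery: East Recovery becomes $709.

East Recovery: $709; Central Literacy: $921; Riverside Outreach: $381; Ashcroft Arts: $510; Granite Advocacy: $779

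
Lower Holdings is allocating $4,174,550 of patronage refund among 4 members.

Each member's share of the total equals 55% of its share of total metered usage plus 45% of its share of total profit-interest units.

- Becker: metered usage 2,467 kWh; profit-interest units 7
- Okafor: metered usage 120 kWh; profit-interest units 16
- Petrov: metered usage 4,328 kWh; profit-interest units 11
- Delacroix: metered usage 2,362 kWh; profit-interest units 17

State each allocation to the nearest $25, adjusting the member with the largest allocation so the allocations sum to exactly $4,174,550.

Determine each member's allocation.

Totals — metered usage 9,277, profit-interest units 51.
Composite weights (55% metered usage + 45% profit-interest units): Becker 0.2080; Okafor 0.1483; Petrov 0.3537; Delacroix 0.2900.
Proportional shares: Becker 868,407.73; Okafor 619,047.52; Petrov 1,476,331.25; Delacroix 1,210,763.50.
Rounded to nearest $25: Becker $868,400; Okafor $619,050; Petrov $1,476,325; Delacroix $1,210,775. Sum = $4,174,550.
Sum already equals the total — no adjustment.

Becker: $868,400 · Okafor: $619,050 · Petrov: $1,476,325 · Delacroix: $1,210,775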